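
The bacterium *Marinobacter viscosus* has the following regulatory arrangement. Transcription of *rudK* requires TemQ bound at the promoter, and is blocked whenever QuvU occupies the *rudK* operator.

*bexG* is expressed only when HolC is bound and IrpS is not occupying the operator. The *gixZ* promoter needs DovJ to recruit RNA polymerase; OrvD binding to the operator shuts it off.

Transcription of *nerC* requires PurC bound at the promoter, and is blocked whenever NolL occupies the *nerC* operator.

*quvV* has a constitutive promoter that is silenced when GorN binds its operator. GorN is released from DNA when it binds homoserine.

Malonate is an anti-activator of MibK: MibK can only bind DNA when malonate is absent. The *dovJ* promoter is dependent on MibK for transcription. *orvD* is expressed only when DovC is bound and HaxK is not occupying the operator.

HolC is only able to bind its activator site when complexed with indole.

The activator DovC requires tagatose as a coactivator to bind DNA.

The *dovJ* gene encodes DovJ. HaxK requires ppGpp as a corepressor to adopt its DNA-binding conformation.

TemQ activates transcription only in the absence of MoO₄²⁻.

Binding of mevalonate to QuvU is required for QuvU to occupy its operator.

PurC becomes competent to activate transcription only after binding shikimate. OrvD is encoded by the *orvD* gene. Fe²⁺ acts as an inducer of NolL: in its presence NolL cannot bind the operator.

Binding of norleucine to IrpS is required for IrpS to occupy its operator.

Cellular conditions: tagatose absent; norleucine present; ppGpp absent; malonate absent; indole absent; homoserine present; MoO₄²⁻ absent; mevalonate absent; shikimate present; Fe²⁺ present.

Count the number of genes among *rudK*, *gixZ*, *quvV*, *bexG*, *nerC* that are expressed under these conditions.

4

MoO₄²⁻ is absent, so TemQ is active.
Mevalonate is absent, so QuvU is inactive.
No repressor is bound and TemQ is active, so *rudK* is transcribed.
→ *rudK* is ON.
ppGpp is absent, so HaxK is inactive.
Tagatose is absent, so DovC is inactive.
Required activator DovC is absent, so *orvD* is not transcribed.
So OrvD is not produced.
Malonate is absent, so MibK is active.
No repressor is bound and MibK is active, so *dovJ* is transcribed.
So DovJ is produced and active.
No repressor is bound and DovJ is active, so *gixZ* is transcribed.
→ *gixZ* is ON.
Homoserine is present, so GorN is inactive.
With no repressor bound, *quvV* is transcribed.
→ *quvV* is ON.
Indole is absent, so HolC is inactive.
Norleucine is present, so IrpS is active.
With repressor IrpS bound, *bexG* is not transcribed.
→ *bexG* is OFF.
Fe²⁺ is present, so NolL is inactive.
Shikimate is present, so PurC is active.
No repressor is bound and PurC is active, so *nerC* is transcribed.
→ *nerC* is ON.
4 of the 5 genes are transcribed.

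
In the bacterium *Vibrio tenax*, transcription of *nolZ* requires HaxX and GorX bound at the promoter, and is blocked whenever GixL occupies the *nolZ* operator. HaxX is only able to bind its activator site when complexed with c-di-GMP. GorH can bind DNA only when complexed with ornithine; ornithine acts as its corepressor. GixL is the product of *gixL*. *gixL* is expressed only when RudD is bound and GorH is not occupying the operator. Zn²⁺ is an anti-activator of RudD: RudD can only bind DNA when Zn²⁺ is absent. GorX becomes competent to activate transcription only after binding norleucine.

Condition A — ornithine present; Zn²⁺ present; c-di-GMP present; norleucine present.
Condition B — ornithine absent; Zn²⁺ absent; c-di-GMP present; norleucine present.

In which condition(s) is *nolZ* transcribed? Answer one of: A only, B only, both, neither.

Condition A:
Ornithine is present, so GorH is active.
Zn²⁺ is present, so RudD is inactive.
With repressor GorH bound, *gixL* is not transcribed.
So GixL is not produced.
c-di-GMP is present, so HaxX is active.
Norleucine is present, so GorX is active.
No repressor is bound and HaxX and GorX are active, so *nolZ* is transcribed.
→ *nolZ* is ON in A.
Condition B:
Ornithine is absent, so GorH is inactive.
Zn²⁺ is absent, so RudD is active.
No repressor is bound and RudD is active, so *gixL* is transcribed.
So GixL is produced and active.
c-di-GMP is present, so HaxX is active.
Norleucine is present, so GorX is active.
With repressor GixL bound, *nolZ* is not transcribed.
→ *nolZ* is OFF in B.

A only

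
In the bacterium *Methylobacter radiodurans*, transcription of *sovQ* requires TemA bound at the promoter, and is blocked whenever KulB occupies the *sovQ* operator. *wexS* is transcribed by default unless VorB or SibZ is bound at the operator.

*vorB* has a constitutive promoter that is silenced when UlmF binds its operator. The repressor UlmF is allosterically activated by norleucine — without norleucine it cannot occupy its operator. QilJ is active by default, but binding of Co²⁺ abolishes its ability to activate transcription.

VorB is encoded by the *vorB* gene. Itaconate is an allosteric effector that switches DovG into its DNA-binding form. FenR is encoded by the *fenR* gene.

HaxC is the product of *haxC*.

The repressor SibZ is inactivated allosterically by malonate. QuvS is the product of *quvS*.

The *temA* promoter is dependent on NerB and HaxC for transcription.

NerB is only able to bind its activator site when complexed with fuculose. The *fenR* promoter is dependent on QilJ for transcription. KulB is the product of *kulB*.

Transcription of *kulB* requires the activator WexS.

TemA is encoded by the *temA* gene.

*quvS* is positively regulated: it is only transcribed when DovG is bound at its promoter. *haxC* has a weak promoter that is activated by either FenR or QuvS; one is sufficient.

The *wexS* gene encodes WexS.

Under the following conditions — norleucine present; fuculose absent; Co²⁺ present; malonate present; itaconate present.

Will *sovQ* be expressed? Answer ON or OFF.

OFF

Fuculose is absent, so NerB is inactive.
Co²⁺ is present, so QilJ is inactive.
Required activator QilJ is absent, so *fenR* is not transcribed.
So FenR is not produced.
Itaconate is present, so DovG is active.
No repressor is bound and DovG is active, so *quvS* is transcribed.
So QuvS is produced and active.
Activator QuvS is present, so *haxC* is transcribed.
So HaxC is produced and active.
Required activator NerB is absent, so *temA* is not transcribed.
So TemA is not produced.
Norleucine is present, so UlmF is active.
With repressor UlmF bound, *vorB* is not transcribed.
So VorB is not produced.
Malonate is present, so SibZ is inactive.
With no repressor bound, *wexS* is transcribed.
So WexS is produced and active.
No repressor is bound and WexS is active, so *kulB* is transcribed.
So KulB is produced and active.
With repressor KulB bound, *sovQ* is not transcribed.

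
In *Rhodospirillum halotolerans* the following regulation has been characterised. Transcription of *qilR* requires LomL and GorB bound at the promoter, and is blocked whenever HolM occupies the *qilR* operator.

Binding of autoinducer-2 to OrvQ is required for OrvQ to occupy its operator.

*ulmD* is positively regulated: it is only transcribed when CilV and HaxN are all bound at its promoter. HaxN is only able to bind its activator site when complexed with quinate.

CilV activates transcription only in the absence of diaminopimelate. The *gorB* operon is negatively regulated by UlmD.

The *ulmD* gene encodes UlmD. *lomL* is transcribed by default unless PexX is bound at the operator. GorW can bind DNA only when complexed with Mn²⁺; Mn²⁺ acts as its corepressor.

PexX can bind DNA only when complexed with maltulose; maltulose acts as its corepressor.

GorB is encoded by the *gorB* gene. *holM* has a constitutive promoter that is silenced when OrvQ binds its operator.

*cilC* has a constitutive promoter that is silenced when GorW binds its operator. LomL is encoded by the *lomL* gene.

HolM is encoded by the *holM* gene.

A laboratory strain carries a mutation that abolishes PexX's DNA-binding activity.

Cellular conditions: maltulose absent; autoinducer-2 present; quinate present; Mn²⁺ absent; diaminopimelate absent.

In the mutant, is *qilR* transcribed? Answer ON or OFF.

OFF

PexX is non-functional in this strain, so it has no effect.
With no repressor bound, *lomL* is transcribed.
So LomL is produced and active.
Autoinducer-2 is present, so OrvQ is active.
With repressor OrvQ bound, *holM* is not transcribed.
So HolM is not produced.
Diaminopimelate is absent, so CilV is active.
Quinate is present, so HaxN is active.
No repressor is bound and CilV and HaxN are active, so *ulmD* is transcribed.
So UlmD is produced and active.
With repressor UlmD bound, *gorB* is not transcribed.
So GorB is not produced.
Required activator GorB is absent, so *qilR* is not transcribed.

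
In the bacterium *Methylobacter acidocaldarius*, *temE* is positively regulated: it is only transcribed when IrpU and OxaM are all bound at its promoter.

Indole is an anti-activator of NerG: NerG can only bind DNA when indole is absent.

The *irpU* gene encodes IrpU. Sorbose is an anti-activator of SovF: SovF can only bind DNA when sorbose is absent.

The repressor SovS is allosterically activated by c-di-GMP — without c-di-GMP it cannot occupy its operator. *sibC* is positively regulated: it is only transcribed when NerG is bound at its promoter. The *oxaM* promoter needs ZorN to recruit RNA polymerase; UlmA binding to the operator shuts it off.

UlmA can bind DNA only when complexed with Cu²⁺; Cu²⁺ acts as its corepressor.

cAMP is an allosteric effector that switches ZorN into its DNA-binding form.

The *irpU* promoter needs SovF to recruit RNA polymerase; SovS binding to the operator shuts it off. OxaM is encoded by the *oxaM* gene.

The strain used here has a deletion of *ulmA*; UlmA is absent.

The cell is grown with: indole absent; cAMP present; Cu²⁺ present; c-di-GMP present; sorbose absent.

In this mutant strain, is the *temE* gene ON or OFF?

c-di-GMP is present, so SovS is active.
Sorbose is absent, so SovF is active.
With repressor SovS bound, *irpU* is not transcribed.
So IrpU is not produced.
UlmA is non-functional in this strain, so it has no effect.
cAMP is present, so ZorN is active.
No repressor is bound and ZorN is active, so *oxaM* is transcribed.
So OxaM is produced and active.
Required activator IrpU is absent, so *temE* is not transcribed.

OFF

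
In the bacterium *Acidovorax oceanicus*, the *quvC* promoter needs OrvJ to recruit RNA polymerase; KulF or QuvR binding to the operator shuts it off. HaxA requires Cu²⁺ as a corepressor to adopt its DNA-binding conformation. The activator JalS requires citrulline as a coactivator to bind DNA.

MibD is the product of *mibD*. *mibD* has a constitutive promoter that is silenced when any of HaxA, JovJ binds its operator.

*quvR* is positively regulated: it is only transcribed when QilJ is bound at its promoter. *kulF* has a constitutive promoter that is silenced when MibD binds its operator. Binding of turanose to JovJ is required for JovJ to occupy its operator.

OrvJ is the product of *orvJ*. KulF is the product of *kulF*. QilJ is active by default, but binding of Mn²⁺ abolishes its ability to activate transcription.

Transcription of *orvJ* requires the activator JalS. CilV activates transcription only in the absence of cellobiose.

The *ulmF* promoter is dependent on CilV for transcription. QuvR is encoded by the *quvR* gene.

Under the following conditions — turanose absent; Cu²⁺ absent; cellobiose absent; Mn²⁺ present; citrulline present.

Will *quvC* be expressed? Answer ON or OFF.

ON

Citrulline is present, so JalS is active.
No repressor is bound and JalS is active, so *orvJ* is transcribed.
So OrvJ is produced and active.
Cu²⁺ is absent, so HaxA is inactive.
Turanose is absent, so JovJ is inactive.
With no repressor bound, *mibD* is transcribed.
So MibD is produced and active.
With repressor MibD bound, *kulF* is not transcribed.
So KulF is not produced.
Mn²⁺ is present, so QilJ is inactive.
Required activator QilJ is absent, so *quvR* is not transcribed.
So QuvR is not produced.
No repressor is bound and OrvJ is active, so *quvC* is transcribed.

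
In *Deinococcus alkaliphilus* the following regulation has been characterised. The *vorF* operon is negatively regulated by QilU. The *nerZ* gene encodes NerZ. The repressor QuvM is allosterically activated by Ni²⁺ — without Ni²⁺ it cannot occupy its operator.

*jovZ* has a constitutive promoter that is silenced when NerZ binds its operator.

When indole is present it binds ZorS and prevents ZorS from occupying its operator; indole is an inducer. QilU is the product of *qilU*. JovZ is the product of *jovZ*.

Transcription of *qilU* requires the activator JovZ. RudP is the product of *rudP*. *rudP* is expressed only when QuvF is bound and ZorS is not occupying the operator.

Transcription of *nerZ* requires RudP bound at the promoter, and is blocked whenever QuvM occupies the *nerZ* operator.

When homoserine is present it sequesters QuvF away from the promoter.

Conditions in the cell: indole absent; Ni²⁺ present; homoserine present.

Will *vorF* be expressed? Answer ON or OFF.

Homoserine is present, so QuvF is inactive.
Indole is absent, so ZorS is active.
With repressor ZorS bound, *rudP* is not transcribed.
So RudP is not produced.
Ni²⁺ is present, so QuvM is active.
With repressor QuvM bound, *nerZ* is not transcribed.
So NerZ is not produced.
With no repressor bound, *jovZ* is transcribed.
So JovZ is produced and active.
No repressor is bound and JovZ is active, so *qilU* is transcribed.
So QilU is produced and active.
With repressor QilU bound, *vorF* is not transcribed.

OFF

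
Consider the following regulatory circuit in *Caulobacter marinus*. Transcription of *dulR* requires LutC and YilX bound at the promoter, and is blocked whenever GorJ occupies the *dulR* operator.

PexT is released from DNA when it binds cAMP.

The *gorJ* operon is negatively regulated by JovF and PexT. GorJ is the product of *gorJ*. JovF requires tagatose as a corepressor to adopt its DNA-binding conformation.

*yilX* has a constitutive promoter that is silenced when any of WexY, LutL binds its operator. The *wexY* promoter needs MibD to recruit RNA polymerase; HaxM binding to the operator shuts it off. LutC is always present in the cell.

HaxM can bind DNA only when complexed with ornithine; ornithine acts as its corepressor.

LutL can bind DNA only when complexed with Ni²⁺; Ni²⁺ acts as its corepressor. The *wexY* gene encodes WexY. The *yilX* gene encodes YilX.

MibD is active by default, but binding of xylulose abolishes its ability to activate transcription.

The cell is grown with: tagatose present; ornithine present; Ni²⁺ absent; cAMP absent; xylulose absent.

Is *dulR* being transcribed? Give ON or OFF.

LutC is produced constitutively and is active.
Xylulose is absent, so MibD is active.
Ornithine is present, so HaxM is active.
With repressor HaxM bound, *wexY* is not transcribed.
So WexY is not produced.
Ni²⁺ is absent, so LutL is inactive.
With no repressor bound, *yilX* is transcribed.
So YilX is produced and active.
Tagatose is present, so JovF is active.
cAMP is absent, so PexT is active.
With repressor JovF bound, *gorJ* is not transcribed.
So GorJ is not produced.
No repressor is bound and LutC and YilX are active, so *dulR* is transcribed.

ON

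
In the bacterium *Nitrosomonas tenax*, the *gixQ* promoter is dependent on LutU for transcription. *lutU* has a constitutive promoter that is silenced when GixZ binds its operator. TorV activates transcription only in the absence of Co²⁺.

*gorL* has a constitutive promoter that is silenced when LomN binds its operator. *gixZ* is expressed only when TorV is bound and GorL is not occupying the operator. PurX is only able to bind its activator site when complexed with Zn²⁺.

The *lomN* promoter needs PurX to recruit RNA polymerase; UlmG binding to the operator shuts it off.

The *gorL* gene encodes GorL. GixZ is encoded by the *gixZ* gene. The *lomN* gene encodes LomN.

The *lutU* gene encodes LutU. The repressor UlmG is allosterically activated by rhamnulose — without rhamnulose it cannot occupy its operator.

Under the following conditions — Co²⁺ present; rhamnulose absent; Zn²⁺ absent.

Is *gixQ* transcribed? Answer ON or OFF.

ON

Rhamnulose is absent, so UlmG is inactive.
Zn²⁺ is absent, so PurX is inactive.
Required activator PurX is absent, so *lomN* is not transcribed.
So LomN is not produced.
With no repressor bound, *gorL* is transcribed.
So GorL is produced and active.
Co²⁺ is present, so TorV is inactive.
With repressor GorL bound, *gixZ* is not transcribed.
So GixZ is not produced.
With no repressor bound, *lutU* is transcribed.
So LutU is produced and active.
No repressor is bound and LutU is active, so *gixQ* is transcribed.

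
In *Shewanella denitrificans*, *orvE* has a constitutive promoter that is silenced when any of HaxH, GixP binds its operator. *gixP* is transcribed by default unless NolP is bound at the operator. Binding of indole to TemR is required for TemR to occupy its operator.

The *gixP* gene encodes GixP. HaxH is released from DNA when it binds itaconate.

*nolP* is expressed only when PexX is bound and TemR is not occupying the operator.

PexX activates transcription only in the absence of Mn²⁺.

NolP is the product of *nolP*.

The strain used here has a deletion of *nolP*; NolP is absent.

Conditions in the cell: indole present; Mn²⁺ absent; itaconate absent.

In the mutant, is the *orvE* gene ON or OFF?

OFF

Itaconate is absent, so HaxH is active.
NolP is non-functional in this strain, so it has no effect.
With no repressor bound, *gixP* is transcribed.
So GixP is produced and active.
With repressor HaxH bound, *orvE* is not transcribed.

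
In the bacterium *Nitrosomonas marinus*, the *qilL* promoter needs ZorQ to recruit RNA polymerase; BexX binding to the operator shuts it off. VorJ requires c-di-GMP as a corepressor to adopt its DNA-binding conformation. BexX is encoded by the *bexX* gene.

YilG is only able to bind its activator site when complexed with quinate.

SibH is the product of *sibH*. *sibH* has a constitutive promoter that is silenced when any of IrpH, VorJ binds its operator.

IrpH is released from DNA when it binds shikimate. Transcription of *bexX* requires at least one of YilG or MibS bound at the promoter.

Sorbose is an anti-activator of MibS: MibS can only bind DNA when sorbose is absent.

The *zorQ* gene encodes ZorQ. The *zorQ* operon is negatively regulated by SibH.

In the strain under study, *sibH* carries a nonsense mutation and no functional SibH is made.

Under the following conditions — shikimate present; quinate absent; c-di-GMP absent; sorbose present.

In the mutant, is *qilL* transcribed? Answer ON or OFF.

ON

SibH is non-functional in this strain, so it has no effect.
With no repressor bound, *zorQ* is transcribed.
So ZorQ is produced and active.
Quinate is absent, so YilG is inactive.
Sorbose is present, so MibS is inactive.
No activator is available at the *bexX* promoter, so *bexX* is not transcribed.
So BexX is not produced.
No repressor is bound and ZorQ is active, so *qilL* is transcribed.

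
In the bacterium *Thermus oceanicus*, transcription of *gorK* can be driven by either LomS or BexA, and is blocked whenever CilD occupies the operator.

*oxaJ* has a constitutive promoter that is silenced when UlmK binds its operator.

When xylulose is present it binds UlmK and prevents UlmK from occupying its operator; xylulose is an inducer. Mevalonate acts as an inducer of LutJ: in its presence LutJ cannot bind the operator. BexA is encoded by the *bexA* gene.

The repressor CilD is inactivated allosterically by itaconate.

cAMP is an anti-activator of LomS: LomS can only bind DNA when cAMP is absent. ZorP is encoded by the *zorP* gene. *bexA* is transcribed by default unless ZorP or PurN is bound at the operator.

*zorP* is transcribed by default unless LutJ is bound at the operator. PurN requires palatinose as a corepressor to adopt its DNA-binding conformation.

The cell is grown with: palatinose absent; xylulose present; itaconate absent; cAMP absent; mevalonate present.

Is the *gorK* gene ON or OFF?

OFF

cAMP is absent, so LomS is active.
Mevalonate is present, so LutJ is inactive.
With no repressor bound, *zorP* is transcribed.
So ZorP is produced and active.
Palatinose is absent, so PurN is inactive.
With repressor ZorP bound, *bexA* is not transcribed.
So BexA is not produced.
Itaconate is absent, so CilD is active.
With repressor CilD bound, *gorK* is not transcribed.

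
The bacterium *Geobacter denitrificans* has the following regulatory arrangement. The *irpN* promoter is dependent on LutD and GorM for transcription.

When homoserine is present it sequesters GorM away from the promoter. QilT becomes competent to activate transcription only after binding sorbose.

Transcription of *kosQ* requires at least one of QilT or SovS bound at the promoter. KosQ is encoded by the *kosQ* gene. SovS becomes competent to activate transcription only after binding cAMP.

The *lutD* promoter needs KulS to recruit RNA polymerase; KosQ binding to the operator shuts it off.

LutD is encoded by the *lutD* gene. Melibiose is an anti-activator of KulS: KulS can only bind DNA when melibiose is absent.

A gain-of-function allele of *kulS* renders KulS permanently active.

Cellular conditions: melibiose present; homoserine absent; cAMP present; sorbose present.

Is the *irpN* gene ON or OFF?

Sorbose is present, so QilT is active.
cAMP is present, so SovS is active.
Activator QilT is present, so *kosQ* is transcribed.
So KosQ is produced and active.
KulS is constitutively active in this strain.
With repressor KosQ bound, *lutD* is not transcribed.
So LutD is not produced.
Homoserine is absent, so GorM is active.
Required activator LutD is absent, so *irpN* is not transcribed.

OFF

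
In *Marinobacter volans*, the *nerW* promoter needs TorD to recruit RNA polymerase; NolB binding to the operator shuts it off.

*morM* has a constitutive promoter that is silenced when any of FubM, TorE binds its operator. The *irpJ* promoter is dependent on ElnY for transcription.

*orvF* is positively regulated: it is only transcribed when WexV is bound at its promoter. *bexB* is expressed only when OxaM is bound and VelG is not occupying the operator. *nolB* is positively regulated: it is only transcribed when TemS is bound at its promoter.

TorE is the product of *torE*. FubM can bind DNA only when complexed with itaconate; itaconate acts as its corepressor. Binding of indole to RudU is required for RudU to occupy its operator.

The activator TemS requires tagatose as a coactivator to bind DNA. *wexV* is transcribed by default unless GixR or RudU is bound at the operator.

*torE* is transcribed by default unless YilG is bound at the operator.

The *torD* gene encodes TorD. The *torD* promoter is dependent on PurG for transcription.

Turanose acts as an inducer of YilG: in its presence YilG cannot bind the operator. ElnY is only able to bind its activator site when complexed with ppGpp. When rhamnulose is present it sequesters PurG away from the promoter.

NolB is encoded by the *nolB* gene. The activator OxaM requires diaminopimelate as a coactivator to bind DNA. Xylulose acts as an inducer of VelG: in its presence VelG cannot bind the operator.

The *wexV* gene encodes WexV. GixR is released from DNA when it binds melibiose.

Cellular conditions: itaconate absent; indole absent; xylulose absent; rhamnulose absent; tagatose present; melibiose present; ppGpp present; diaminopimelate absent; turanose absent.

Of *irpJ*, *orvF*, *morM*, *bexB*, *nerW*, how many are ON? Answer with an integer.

3

ppGpp is present, so ElnY is active.
No repressor is bound and ElnY is active, so *irpJ* is transcribed.
→ *irpJ* is ON.
Melibiose is present, so GixR is inactive.
Indole is absent, so RudU is inactive.
With no repressor bound, *wexV* is transcribed.
So WexV is produced and active.
No repressor is bound and WexV is active, so *orvF* is transcribed.
→ *orvF* is ON.
Itaconate is absent, so FubM is inactive.
Turanose is absent, so YilG is active.
With repressor YilG bound, *torE* is not transcribed.
So TorE is not produced.
With no repressor bound, *morM* is transcribed.
→ *morM* is ON.
Xylulose is absent, so VelG is active.
Diaminopimelate is absent, so OxaM is inactive.
With repressor VelG bound, *bexB* is not transcribed.
→ *bexB* is OFF.
Tagatose is present, so TemS is active.
No repressor is bound and TemS is active, so *nolB* is transcribed.
So NolB is produced and active.
Rhamnulose is absent, so PurG is active.
No repressor is bound and PurG is active, so *torD* is transcribed.
So TorD is produced and active.
With repressor NolB bound, *nerW* is not transcribed.
→ *nerW* is OFF.
3 of the 5 genes are transcribed.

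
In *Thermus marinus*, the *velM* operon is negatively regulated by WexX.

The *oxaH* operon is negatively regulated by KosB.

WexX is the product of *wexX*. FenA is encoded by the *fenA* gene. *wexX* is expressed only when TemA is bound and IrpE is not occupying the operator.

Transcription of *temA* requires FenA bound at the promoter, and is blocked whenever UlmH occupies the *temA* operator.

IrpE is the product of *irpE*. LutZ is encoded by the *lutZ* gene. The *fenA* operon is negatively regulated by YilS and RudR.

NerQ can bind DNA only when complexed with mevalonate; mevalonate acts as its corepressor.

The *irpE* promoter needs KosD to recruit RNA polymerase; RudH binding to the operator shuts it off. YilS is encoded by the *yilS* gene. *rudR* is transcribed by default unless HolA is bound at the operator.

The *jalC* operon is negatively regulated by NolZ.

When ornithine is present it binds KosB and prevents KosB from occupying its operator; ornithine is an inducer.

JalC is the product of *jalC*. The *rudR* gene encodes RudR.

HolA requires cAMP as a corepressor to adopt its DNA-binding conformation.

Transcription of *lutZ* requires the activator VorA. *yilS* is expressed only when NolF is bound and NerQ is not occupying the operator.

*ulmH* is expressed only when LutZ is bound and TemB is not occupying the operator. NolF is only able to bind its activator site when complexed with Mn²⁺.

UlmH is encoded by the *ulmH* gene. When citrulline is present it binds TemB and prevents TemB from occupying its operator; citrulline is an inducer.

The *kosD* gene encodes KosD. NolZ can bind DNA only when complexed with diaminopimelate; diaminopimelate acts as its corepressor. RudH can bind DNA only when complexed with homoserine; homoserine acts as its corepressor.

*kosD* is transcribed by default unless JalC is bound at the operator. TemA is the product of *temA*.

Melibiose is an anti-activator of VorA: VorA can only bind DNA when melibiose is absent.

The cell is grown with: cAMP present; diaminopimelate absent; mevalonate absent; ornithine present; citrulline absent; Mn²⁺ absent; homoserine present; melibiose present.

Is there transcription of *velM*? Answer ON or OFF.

Mevalonate is absent, so NerQ is inactive.
Mn²⁺ is absent, so NolF is inactive.
Required activator NolF is absent, so *yilS* is not transcribed.
So YilS is not produced.
cAMP is present, so HolA is active.
With repressor HolA bound, *rudR* is not transcribed.
So RudR is not produced.
With no repressor bound, *fenA* is transcribed.
So FenA is produced and active.
Melibiose is present, so VorA is inactive.
Required activator VorA is absent, so *lutZ* is not transcribed.
So LutZ is not produced.
Citrulline is absent, so TemB is active.
With repressor TemB bound, *ulmH* is not transcribed.
So UlmH is not produced.
No repressor is bound and FenA is active, so *temA* is transcribed.
So TemA is produced and active.
Diaminopimelate is absent, so NolZ is inactive.
With no repressor bound, *jalC* is transcribed.
So JalC is produced and active.
With repressor JalC bound, *kosD* is not transcribed.
So KosD is not produced.
Homoserine is present, so RudH is active.
With repressor RudH bound, *irpE* is not transcribed.
So IrpE is not produced.
No repressor is bound and TemA is active, so *wexX* is transcribed.
So WexX is produced and active.
With repressor WexX bound, *velM* is not transcribed.

OFF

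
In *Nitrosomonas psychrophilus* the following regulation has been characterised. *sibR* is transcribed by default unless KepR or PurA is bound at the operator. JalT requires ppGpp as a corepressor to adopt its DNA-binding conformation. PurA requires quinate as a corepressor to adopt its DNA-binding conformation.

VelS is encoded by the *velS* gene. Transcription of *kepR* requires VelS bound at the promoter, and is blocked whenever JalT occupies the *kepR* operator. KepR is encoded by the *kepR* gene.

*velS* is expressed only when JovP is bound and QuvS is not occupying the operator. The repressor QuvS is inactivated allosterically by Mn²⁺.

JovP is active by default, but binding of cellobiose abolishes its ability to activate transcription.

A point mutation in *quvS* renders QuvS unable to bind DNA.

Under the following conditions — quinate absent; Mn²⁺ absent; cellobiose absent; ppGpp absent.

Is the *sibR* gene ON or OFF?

ppGpp is absent, so JalT is inactive.
QuvS is non-functional in this strain, so it has no effect.
Cellobiose is absent, so JovP is active.
No repressor is bound and JovP is active, so *velS* is transcribed.
So VelS is produced and active.
No repressor is bound and VelS is active, so *kepR* is transcribed.
So KepR is produced and active.
Quinate is absent, so PurA is inactive.
With repressor KepR bound, *sibR* is not transcribed.

OFF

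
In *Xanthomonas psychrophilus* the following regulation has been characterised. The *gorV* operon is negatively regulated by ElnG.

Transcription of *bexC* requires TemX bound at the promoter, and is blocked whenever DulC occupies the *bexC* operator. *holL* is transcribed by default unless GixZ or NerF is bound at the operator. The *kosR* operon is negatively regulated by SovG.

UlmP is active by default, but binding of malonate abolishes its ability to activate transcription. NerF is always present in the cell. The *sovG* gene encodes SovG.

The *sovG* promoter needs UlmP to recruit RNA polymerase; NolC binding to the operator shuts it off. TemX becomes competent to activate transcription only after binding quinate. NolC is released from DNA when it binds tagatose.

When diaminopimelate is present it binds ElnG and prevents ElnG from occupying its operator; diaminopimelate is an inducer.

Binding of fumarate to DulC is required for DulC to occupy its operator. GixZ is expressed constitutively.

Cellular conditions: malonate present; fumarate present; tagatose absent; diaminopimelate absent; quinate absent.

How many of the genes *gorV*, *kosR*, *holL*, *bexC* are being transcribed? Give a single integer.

Diaminopimelate is absent, so ElnG is active.
With repressor ElnG bound, *gorV* is not transcribed.
→ *gorV* is OFF.
Tagatose is absent, so NolC is active.
Malonate is present, so UlmP is inactive.
With repressor NolC bound, *sovG* is not transcribed.
So SovG is not produced.
With no repressor bound, *kosR* is transcribed.
→ *kosR* is ON.
GixZ is produced constitutively and is active.
NerF is produced constitutively and is active.
With repressor GixZ bound, *holL* is not transcribed.
→ *holL* is OFF.
Quinate is absent, so TemX is inactive.
Fumarate is present, so DulC is active.
With repressor DulC bound, *bexC* is not transcribed.
→ *bexC* is OFF.
1 of the 4 genes is transcribed.

1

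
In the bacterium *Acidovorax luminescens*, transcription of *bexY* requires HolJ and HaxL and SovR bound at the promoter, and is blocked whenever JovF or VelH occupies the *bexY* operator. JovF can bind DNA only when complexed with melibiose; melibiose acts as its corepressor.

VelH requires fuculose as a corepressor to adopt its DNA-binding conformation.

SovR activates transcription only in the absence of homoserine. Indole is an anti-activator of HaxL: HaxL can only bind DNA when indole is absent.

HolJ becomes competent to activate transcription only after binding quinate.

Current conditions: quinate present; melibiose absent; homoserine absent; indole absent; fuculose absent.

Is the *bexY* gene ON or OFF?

Quinate is present, so HolJ is active.
Melibiose is absent, so JovF is inactive.
Indole is absent, so HaxL is active.
Homoserine is absent, so SovR is active.
Fuculose is absent, so VelH is inactive.
No repressor is bound and HolJ and HaxL and SovR are active, so *bexY* is transcribed.

ON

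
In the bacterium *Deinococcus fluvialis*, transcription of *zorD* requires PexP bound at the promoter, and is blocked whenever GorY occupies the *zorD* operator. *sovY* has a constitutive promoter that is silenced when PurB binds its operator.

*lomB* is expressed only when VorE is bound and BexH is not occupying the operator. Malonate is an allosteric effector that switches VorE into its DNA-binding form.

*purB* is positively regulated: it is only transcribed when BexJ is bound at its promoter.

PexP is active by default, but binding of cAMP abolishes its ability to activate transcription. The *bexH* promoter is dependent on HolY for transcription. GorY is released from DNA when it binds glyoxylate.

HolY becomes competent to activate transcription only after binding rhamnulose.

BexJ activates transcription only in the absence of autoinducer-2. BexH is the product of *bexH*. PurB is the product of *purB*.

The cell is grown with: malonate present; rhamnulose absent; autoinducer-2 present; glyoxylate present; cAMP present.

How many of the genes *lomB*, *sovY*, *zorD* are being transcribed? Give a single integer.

2

Rhamnulose is absent, so HolY is inactive.
Required activator HolY is absent, so *bexH* is not transcribed.
So BexH is not produced.
Malonate is present, so VorE is active.
No repressor is bound and VorE is active, so *lomB* is transcribed.
→ *lomB* is ON.
Autoinducer-2 is present, so BexJ is inactive.
Required activator BexJ is absent, so *purB* is not transcribed.
So PurB is not produced.
With no repressor bound, *sovY* is transcribed.
→ *sovY* is ON.
cAMP is present, so PexP is inactive.
Glyoxylate is present, so GorY is inactive.
Required activator PexP is absent, so *zorD* is not transcribed.
→ *zorD* is OFF.
2 of the 3 genes are transcribed.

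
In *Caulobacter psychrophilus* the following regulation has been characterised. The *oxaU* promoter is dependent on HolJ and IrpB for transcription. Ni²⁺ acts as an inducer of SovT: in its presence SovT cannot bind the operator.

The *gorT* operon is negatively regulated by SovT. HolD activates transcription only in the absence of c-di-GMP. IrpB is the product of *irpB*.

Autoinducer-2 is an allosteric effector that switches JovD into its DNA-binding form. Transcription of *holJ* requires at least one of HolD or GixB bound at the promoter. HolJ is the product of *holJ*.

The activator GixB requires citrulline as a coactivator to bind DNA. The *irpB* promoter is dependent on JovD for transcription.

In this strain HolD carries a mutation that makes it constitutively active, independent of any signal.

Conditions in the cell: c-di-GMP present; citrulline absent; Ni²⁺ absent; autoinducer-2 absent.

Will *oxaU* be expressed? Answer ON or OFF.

HolD is constitutively active in this strain.
Citrulline is absent, so GixB is inactive.
Activator HolD is present, so *holJ* is transcribed.
So HolJ is produced and active.
Autoinducer-2 is absent, so JovD is inactive.
Required activator JovD is absent, so *irpB* is not transcribed.
So IrpB is not produced.
Required activator IrpB is absent, so *oxaU* is not transcribed.

OFF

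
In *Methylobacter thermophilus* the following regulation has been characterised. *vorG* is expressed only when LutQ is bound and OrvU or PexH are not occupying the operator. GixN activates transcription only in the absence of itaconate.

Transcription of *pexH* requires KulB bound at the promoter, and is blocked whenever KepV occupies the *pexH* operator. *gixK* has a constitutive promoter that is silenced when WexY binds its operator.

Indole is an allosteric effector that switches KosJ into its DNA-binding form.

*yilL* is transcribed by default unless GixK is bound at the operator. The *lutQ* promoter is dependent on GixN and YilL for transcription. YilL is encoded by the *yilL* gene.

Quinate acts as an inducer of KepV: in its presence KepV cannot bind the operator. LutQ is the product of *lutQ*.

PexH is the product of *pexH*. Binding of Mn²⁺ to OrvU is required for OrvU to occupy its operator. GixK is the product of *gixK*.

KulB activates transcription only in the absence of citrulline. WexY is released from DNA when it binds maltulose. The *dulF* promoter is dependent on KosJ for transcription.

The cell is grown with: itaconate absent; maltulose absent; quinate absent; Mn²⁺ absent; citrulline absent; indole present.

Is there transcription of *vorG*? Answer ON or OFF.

ON

Itaconate is absent, so GixN is active.
Maltulose is absent, so WexY is active.
With repressor WexY bound, *gixK* is not transcribed.
So GixK is not produced.
With no repressor bound, *yilL* is transcribed.
So YilL is produced and active.
No repressor is bound and GixN and YilL are active, so *lutQ* is transcribed.
So LutQ is produced and active.
Mn²⁺ is absent, so OrvU is inactive.
Citrulline is absent, so KulB is active.
Quinate is absent, so KepV is active.
With repressor KepV bound, *pexH* is not transcribed.
So PexH is not produced.
No repressor is bound and LutQ is active, so *vorG* is transcribed.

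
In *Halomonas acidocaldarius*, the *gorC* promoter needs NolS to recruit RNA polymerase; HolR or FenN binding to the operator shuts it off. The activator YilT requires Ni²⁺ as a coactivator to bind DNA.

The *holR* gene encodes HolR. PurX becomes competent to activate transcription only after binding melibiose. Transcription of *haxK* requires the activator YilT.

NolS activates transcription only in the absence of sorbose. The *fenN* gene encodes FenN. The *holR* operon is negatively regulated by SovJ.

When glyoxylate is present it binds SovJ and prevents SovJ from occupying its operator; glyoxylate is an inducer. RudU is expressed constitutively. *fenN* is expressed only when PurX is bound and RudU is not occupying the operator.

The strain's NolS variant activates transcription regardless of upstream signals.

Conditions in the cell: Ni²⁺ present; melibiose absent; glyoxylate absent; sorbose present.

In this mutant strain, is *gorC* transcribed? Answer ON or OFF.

Glyoxylate is absent, so SovJ is active.
With repressor SovJ bound, *holR* is not transcribed.
So HolR is not produced.
RudU is produced constitutively and is active.
Melibiose is absent, so PurX is inactive.
With repressor RudU bound, *fenN* is not transcribed.
So FenN is not produced.
NolS is constitutively active in this strain.
No repressor is bound and NolS is active, so *gorC* is transcribed.

ON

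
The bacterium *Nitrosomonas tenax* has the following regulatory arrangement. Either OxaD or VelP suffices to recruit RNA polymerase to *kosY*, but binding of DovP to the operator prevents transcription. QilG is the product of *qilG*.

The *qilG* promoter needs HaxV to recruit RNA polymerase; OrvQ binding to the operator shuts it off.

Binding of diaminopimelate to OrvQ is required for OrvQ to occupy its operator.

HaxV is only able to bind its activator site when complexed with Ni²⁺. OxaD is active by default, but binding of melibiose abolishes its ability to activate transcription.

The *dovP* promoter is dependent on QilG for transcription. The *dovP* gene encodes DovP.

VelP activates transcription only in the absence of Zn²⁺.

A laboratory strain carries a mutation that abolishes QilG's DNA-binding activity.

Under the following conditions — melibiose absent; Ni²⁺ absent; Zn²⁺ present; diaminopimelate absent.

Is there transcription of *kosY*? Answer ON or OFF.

QilG is non-functional in this strain, so it has no effect.
Required activator QilG is absent, so *dovP* is not transcribed.
So DovP is not produced.
Melibiose is absent, so OxaD is active.
Zn²⁺ is present, so VelP is inactive.
Activator OxaD is present, so *kosY* is transcribed.

ON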